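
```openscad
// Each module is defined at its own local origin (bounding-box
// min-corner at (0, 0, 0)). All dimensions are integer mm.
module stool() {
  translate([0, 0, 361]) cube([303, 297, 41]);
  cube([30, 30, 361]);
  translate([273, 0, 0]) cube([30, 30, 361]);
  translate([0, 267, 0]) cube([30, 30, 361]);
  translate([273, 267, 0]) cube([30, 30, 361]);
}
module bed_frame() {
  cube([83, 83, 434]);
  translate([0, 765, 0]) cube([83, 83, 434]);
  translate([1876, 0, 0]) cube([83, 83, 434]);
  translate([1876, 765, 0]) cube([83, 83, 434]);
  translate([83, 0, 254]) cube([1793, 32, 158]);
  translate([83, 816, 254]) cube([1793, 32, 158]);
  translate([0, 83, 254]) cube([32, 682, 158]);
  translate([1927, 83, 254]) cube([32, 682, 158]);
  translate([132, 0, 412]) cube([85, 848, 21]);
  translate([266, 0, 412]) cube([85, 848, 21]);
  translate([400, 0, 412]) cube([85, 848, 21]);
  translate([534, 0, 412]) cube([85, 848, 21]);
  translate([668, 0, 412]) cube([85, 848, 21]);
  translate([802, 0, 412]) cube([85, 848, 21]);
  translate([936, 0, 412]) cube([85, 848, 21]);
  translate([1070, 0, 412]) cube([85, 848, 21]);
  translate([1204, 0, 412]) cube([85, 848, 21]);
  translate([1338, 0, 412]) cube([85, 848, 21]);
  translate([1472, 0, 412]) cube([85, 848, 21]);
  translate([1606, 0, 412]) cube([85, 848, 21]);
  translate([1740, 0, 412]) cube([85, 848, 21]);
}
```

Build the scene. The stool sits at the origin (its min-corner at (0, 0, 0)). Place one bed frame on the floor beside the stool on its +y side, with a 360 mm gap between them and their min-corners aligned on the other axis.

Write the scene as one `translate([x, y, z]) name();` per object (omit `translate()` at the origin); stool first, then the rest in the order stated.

stool();
translate([0, 657, 0]) bed_frame();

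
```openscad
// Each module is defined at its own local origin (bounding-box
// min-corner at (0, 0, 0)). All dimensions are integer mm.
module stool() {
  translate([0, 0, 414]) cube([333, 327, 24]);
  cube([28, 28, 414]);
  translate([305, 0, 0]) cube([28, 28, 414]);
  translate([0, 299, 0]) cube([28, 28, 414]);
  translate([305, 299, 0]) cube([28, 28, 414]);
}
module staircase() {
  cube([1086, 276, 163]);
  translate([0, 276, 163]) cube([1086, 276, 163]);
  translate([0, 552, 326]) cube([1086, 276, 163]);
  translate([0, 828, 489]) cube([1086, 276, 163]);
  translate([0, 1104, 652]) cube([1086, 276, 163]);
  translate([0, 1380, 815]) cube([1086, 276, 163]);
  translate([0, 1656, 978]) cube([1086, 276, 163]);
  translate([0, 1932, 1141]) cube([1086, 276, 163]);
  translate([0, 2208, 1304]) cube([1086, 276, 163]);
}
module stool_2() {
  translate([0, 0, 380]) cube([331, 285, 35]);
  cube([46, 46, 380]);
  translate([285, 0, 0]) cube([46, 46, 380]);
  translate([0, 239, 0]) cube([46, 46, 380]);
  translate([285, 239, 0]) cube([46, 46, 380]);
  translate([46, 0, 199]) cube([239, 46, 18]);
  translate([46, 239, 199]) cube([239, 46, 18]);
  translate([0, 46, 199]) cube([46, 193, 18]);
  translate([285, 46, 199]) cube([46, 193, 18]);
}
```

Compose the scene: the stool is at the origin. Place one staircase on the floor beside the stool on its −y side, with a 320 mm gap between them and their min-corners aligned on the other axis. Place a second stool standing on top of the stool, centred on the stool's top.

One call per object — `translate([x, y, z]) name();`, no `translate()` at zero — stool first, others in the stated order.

stool();
translate([0, -2804, 0]) staircase();
translate([1, 21, 438]) stool_2();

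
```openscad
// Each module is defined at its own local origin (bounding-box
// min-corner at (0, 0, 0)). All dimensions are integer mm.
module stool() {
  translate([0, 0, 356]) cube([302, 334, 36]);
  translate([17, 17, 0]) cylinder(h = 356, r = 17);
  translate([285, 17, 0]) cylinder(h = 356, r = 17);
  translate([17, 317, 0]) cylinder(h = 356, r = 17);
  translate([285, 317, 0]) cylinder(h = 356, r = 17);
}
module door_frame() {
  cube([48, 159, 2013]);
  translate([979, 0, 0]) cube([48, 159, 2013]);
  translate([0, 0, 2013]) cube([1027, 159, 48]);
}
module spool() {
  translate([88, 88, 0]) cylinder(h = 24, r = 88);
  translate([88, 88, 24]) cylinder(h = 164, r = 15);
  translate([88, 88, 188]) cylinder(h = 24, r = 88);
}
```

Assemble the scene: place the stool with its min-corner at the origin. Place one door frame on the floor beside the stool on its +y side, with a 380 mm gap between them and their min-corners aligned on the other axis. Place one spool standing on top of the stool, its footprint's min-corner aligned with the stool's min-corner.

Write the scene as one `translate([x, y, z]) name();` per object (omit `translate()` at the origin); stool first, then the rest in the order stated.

stool();
translate([0, 714, 0]) door_frame();
translate([0, 0, 392]) spool();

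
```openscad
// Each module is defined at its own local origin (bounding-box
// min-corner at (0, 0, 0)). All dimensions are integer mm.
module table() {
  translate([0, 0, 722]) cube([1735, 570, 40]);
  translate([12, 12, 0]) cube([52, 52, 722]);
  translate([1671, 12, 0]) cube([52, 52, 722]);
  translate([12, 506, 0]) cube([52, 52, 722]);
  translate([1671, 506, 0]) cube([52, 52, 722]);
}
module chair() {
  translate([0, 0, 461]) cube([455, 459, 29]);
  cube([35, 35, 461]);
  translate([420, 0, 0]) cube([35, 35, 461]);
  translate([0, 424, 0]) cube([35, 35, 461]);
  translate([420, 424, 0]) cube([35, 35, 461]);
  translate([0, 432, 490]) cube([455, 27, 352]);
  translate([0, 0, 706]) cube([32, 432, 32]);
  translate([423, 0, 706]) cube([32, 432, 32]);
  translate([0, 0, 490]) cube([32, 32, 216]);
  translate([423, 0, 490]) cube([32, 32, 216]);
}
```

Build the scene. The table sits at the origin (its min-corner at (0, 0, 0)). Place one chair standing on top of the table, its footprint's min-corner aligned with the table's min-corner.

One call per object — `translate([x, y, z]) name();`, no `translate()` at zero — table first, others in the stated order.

table();
translate([0, 0, 762]) chair();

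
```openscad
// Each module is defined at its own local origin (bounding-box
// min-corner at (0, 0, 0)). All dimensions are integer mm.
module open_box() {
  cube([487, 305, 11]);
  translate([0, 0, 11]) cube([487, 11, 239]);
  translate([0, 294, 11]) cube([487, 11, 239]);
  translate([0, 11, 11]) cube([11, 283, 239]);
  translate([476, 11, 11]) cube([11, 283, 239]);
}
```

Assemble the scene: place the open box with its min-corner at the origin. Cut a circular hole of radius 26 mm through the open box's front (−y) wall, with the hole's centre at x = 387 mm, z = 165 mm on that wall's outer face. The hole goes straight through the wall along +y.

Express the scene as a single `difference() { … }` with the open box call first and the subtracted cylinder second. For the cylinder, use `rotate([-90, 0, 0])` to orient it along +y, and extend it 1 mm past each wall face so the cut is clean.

difference() {
  open_box();
  translate([387, -1, 165]) rotate([-90, 0, 0]) cylinder(h = 13, r = 26);
}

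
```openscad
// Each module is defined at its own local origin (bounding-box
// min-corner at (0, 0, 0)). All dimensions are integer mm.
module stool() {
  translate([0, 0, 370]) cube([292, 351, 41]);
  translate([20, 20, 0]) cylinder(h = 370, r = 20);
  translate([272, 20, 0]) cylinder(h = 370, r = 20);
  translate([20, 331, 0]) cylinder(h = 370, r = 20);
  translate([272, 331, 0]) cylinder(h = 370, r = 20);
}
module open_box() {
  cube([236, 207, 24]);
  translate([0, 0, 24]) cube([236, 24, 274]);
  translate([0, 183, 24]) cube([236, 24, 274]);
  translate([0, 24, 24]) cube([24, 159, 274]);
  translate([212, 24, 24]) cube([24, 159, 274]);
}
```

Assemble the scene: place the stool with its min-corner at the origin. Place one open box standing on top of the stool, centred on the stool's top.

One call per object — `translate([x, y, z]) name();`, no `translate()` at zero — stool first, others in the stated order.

stool();
translate([28, 72, 411]) open_box();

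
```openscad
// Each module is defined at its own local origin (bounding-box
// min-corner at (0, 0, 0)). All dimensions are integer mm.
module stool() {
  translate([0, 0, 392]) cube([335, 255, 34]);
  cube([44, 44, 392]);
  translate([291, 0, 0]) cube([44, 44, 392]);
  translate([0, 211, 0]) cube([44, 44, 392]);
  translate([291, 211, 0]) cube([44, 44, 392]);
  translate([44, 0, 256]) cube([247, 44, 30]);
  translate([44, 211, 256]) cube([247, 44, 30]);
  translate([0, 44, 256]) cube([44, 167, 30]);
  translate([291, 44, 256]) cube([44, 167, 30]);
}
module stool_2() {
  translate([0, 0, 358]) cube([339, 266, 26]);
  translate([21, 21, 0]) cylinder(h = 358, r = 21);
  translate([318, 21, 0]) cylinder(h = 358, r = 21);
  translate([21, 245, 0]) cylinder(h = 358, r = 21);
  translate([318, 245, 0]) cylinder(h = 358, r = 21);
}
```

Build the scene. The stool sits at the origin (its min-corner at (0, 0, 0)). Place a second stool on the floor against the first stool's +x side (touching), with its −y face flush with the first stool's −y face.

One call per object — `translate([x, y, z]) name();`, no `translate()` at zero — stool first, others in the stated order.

stool();
translate([335, 0, 0]) stool_2();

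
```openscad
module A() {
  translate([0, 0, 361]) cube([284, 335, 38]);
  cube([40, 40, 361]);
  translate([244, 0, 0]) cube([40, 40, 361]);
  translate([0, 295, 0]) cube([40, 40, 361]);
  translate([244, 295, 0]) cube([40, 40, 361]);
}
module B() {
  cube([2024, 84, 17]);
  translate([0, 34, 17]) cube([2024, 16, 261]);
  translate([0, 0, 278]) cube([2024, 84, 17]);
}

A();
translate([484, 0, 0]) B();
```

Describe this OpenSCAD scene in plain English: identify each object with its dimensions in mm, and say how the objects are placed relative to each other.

A is a four-legged stool. The seat is 284×335 mm, 38 mm thick, top at z = 399 mm. It stands on four square legs, each 40×40 mm in cross-section, from z = 0 to the seat underside, each flush with a corner of the seat.

B is an I-beam lying along x, 2024 mm long. Overall section height 295 mm. Two flanges 84 mm wide (y) and 17 mm thick, one on the floor and one at the top; a web 16 mm thick runs between them, centred on the flange width.

The I-beam is on the floor beside the stool on its +x side.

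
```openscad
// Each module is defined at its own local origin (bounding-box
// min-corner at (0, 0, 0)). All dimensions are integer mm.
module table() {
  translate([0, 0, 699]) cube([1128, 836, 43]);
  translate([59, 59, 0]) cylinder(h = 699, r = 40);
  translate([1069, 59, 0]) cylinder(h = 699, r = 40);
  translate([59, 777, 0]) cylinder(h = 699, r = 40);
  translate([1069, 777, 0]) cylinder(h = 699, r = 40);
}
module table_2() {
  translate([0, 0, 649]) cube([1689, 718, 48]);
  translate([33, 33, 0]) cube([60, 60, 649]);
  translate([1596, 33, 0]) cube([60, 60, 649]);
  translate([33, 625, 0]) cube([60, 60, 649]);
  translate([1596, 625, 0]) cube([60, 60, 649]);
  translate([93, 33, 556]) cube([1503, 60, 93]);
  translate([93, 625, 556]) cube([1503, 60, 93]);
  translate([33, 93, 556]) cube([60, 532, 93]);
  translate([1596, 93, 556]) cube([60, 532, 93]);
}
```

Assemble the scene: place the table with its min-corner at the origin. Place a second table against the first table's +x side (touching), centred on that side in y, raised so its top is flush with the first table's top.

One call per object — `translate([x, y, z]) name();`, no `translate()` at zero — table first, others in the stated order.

table();
translate([1128, 59, 45]) table_2();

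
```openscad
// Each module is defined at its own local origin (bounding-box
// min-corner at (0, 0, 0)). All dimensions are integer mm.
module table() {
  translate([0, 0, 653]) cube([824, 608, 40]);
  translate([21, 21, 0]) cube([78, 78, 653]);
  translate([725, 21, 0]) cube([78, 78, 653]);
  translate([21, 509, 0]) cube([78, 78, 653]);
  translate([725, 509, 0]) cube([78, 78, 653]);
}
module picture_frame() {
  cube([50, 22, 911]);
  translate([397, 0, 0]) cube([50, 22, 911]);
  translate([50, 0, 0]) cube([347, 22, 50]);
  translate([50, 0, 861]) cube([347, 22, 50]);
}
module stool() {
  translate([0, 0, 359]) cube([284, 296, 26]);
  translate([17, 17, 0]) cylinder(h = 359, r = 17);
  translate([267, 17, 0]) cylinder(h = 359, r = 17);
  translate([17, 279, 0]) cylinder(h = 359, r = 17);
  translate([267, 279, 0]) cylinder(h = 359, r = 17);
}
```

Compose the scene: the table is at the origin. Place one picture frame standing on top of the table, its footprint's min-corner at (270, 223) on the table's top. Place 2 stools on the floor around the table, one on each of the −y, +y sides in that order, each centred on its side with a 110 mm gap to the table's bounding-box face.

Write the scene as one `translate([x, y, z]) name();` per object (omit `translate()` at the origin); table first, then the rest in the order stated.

table();
translate([270, 223, 693]) picture_frame();
translate([270, -406, 0]) stool();
translate([270, 718, 0]) stool();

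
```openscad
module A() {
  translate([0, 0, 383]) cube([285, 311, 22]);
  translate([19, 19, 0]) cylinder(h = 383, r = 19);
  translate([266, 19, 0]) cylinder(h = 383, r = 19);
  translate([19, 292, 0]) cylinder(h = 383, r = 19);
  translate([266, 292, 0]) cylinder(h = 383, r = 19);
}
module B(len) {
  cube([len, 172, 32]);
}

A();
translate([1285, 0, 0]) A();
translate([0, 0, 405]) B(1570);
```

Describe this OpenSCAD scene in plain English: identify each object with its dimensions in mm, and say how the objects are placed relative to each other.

A is a four-legged stool. The seat is 285×311 mm, 22 mm thick, top at z = 405 mm. It stands on four round legs, each 38 mm in diameter, from z = 0 to the seat underside, each leg's axis is inset half a diameter from the nearest pair of seat edges (so the leg's bounding box is flush with the corner).

B is a rectangular beam 1570 mm long (x), 172 mm deep (y), 32 mm thick (z).

The beam spans the tops of two stools placed 1000 mm apart, resting at z = 405 mm.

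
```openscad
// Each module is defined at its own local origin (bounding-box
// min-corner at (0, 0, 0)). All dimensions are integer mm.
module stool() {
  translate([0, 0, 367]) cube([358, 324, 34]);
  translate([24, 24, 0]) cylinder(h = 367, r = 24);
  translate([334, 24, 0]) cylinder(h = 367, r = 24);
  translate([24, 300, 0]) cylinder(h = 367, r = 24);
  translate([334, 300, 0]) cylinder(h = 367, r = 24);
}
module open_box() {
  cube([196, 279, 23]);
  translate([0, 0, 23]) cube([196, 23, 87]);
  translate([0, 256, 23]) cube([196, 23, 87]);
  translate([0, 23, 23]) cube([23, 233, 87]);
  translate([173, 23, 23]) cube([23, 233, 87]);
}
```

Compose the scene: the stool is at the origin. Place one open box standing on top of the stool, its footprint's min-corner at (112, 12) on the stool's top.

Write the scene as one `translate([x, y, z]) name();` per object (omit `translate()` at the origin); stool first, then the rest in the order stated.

stool();
translate([112, 12, 401]) open_box();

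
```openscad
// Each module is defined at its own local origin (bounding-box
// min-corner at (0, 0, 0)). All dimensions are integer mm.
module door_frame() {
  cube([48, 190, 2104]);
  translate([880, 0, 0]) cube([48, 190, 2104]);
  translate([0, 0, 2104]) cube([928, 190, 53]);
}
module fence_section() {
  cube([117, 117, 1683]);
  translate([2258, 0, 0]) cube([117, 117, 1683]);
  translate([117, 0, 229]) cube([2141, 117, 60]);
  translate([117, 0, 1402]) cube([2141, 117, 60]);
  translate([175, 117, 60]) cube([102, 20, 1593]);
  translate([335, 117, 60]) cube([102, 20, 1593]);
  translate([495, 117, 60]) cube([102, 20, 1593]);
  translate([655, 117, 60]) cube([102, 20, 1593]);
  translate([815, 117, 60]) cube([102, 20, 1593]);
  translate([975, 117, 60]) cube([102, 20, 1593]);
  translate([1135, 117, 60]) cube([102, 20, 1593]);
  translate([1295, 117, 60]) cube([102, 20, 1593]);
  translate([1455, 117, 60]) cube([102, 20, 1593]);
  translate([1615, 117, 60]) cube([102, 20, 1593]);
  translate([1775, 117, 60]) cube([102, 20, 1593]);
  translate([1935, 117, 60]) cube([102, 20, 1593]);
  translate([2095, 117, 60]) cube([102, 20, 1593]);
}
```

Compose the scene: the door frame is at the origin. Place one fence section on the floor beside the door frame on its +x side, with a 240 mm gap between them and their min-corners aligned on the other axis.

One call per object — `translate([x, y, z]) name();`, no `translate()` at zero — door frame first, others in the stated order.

door_frame();
translate([1168, 0, 0]) fence_section();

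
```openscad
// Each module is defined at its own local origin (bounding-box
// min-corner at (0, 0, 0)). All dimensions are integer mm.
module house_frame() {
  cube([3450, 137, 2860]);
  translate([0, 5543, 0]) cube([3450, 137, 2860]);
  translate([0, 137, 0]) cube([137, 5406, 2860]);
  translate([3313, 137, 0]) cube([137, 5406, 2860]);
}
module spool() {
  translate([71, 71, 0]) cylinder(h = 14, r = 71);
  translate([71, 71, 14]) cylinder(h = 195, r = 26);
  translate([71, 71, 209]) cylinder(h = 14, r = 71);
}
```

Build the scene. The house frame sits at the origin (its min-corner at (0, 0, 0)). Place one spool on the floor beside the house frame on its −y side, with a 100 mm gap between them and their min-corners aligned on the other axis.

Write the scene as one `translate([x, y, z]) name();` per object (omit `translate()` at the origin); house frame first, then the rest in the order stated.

house_frame();
translate([0, -242, 0]) spool();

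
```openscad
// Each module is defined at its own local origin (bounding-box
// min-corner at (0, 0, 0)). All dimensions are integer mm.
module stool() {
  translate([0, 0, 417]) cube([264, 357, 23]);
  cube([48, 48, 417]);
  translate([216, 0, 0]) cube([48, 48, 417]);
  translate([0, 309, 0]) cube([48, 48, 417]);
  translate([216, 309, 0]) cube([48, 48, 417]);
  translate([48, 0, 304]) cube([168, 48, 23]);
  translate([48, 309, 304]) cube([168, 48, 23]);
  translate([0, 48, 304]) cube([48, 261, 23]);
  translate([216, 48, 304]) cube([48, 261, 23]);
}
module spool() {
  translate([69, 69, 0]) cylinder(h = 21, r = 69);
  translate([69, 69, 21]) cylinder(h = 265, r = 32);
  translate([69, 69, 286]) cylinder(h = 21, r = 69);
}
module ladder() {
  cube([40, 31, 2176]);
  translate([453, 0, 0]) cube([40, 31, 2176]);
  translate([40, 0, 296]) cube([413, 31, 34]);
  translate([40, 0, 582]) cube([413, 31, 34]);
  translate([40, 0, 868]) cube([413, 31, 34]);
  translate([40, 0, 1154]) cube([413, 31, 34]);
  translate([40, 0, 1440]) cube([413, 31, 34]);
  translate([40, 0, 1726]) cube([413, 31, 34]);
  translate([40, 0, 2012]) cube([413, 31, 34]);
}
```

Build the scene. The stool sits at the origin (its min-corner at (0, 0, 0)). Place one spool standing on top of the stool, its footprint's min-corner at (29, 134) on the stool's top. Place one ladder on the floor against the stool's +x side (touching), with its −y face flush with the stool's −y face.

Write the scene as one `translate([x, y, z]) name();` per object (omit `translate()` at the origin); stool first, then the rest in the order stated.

stool();
translate([29, 134, 440]) spool();
translate([264, 0, 0]) ladder();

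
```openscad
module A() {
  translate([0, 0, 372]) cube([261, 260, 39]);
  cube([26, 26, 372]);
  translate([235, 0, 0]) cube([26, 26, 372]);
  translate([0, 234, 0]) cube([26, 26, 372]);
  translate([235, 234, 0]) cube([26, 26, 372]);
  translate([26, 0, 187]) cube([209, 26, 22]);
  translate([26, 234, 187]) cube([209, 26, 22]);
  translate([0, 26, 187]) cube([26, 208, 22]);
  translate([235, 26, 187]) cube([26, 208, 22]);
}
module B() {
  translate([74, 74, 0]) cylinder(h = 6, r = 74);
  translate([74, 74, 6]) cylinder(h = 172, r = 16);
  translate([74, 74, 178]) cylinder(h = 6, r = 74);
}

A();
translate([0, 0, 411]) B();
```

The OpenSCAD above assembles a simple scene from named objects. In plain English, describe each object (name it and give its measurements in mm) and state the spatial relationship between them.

A is a four-legged stool. The seat is a 261×260×39 mm slab whose top surface is at z = 411 mm; four square legs, each 26×26 mm in cross-section, run from the floor (z = 0) to the underside of the seat, each flush with a corner of the seat. Four stretchers, 26 mm wide and 22 mm tall, connect adjacent legs with their undersides at z = 187 mm, each running between the inner faces of the legs it joins and aligned with the legs' outer faces on the other axis.

B is a spool: two coaxial disc flanges of radius 74 mm and thickness 6 mm, joined by a core cylinder of radius 16 mm and height 172 mm. The lower flange rests on z = 0 and the three cylinders share a vertical axis.

The spool is on top of the stool.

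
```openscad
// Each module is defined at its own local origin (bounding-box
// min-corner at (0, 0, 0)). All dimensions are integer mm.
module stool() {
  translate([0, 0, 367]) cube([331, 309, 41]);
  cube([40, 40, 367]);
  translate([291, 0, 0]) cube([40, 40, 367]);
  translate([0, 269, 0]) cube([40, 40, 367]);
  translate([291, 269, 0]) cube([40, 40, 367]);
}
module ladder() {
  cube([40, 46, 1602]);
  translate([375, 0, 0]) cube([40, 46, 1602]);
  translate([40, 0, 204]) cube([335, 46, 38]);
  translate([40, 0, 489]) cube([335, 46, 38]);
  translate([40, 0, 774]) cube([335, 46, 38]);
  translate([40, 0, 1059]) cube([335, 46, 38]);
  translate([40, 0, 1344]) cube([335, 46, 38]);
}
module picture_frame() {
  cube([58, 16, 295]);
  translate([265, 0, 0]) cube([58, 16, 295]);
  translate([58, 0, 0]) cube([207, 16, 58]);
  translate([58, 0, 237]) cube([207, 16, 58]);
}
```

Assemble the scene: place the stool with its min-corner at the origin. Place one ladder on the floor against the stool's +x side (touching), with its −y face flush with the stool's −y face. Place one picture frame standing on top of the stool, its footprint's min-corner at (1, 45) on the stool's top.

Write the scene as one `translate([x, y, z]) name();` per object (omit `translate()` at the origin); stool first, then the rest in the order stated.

stool();
translate([331, 0, 0]) ladder();
translate([1, 45, 408]) picture_frame();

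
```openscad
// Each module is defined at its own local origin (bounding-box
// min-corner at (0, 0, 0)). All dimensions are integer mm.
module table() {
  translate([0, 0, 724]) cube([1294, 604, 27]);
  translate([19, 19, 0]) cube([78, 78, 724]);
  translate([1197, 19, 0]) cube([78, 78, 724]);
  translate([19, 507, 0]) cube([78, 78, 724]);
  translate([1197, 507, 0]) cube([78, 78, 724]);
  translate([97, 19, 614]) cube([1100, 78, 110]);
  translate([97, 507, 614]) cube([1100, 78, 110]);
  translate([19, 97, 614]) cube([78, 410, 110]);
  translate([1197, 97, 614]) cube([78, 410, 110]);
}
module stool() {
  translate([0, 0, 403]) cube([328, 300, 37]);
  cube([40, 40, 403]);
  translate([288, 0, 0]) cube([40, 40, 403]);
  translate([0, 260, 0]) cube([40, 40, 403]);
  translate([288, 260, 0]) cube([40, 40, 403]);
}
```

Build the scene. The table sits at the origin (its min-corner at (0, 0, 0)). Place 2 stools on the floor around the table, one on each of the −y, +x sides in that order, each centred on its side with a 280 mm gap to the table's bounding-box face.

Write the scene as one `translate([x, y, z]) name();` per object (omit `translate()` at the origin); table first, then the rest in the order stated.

table();
translate([483, -580, 0]) stool();
translate([1574, 152, 0]) stool();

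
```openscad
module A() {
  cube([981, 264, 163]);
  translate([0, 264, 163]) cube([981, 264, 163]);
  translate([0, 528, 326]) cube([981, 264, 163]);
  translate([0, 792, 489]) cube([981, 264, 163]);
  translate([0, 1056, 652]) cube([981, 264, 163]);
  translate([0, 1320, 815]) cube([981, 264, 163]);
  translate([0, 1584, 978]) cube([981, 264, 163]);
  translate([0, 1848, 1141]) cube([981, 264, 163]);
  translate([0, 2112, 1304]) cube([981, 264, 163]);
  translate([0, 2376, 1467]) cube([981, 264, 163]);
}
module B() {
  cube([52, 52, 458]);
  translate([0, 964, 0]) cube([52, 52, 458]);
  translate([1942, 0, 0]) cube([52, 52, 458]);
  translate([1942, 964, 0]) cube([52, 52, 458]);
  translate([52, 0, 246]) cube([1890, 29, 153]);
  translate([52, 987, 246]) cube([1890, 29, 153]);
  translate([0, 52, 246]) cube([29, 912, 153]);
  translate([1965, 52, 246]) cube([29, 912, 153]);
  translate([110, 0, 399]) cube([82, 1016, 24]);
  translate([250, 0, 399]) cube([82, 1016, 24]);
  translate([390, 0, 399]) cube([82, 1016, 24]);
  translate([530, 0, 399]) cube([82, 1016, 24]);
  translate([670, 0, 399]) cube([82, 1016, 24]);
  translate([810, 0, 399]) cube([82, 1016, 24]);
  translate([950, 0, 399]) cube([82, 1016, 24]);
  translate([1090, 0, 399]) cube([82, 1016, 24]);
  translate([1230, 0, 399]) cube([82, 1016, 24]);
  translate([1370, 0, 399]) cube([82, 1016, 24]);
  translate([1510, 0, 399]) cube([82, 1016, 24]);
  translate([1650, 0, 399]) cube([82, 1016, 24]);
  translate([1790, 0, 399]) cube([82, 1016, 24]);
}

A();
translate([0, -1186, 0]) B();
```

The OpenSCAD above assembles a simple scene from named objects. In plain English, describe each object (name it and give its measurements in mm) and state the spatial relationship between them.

A is a straight staircase of 10 solid steps. Each step is 981 mm wide (x), 264 mm deep (y, the going) and 163 mm tall (the rise). The first step rests on the floor; each subsequent step sits one going further in +y and one rise higher in +z, directly behind and above the previous step with no overlap.

B is a bed frame 1994 mm long (x) by 1016 mm wide (y). Four 52×52 mm corner posts, 458 mm tall, at the corners of the footprint. Four rails of 29 mm thickness and 153 mm height run between adjacent posts with their undersides at z = 246 mm, their outer faces flush with the outside of the frame (the two x-running rails run between the posts' inner faces; the two y-running rails run between the posts' inner faces). 13 slats, each 82 mm wide (x) and 24 mm thick, lie across the top of the two x-running rails, running the full 1016 mm width of the frame in y; the slats are evenly spaced along x between the inner faces of the end posts with equal gaps (rounded down to the nearest mm) at the −x end and between each pair — any rounding remainder accumulates at the +x end.

The bed frame is on the floor beside the staircase on its −y side.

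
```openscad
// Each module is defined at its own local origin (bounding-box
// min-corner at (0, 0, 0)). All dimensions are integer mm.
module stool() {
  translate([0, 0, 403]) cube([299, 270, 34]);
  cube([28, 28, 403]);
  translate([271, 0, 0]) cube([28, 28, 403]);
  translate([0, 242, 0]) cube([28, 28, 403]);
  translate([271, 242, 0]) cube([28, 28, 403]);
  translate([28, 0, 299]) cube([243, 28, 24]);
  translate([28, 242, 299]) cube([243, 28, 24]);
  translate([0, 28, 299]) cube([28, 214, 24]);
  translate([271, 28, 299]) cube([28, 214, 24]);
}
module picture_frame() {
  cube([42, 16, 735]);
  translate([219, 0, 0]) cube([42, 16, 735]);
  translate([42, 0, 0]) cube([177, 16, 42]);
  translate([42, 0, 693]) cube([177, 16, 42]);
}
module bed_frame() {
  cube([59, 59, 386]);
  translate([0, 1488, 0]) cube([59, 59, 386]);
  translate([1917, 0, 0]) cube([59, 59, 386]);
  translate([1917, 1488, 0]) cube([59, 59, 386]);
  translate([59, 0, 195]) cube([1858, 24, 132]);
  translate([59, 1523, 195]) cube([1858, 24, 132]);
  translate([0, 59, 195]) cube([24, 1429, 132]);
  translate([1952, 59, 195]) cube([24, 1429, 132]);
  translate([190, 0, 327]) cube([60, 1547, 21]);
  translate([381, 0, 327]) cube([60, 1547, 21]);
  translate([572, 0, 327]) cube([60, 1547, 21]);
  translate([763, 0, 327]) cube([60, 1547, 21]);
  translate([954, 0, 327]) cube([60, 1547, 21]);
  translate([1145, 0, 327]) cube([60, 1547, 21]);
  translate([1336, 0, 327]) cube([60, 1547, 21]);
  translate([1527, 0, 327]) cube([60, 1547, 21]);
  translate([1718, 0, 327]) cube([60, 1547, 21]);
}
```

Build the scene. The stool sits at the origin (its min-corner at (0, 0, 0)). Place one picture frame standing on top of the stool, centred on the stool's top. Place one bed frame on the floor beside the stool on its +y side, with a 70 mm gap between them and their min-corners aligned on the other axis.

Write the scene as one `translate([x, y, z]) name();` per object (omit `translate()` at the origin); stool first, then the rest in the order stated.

stool();
translate([19, 127, 437]) picture_frame();
translate([0, 340, 0]) bed_frame();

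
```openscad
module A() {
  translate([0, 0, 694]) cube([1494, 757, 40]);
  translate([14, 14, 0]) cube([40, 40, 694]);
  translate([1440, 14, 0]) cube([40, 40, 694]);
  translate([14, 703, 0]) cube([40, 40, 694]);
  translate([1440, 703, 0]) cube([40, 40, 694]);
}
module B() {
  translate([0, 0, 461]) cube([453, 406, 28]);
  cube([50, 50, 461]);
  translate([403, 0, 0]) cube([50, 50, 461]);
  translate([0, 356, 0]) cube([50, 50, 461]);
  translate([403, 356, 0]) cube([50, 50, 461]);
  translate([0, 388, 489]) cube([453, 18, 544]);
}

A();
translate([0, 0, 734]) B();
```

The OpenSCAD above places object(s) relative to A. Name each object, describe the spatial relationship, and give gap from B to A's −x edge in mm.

A is a table. B is a chair. The chair is on top of the table. The gap from the chair to the table's −x edge is 0 mm.

The chair's min-x is at 0; the table's min-x is 0; gap = 0 mm.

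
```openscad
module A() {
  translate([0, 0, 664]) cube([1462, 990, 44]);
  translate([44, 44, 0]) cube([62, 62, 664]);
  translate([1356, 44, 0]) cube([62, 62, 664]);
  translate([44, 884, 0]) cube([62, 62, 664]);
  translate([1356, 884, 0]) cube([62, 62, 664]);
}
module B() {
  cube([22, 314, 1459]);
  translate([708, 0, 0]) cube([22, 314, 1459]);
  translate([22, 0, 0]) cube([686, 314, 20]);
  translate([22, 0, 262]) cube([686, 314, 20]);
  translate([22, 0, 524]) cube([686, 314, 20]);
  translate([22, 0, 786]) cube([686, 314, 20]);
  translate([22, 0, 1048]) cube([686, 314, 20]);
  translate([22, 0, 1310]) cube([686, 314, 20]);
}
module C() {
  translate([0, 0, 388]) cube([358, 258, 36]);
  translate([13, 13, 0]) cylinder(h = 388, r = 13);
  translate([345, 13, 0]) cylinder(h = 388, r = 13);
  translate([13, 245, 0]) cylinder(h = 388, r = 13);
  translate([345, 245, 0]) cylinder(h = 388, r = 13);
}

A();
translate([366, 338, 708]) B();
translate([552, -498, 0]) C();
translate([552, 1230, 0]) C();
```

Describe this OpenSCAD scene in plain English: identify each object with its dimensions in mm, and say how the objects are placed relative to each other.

A is a table with a 1462×990 mm rectangular top, 44 mm thick, top surface at z = 708 mm, supported by four 62×62 mm square legs, each inset 44 mm from the nearest pair of top edges, running from the floor.

B is an open bookshelf. Two side panels, each 22 mm thick, 314 mm deep and 1459 mm tall, stand 730 mm apart (outside-to-outside). Between them sit 6 shelves, each 20 mm thick and 314 mm deep, spanning the full gap between the sides. The bottom shelf rests on the floor (its underside at z = 0) and the clear gap between one shelf's top and the next shelf's underside is 242 mm.

C is a four-legged stool. The seat is a 358×258×36 mm slab whose top surface is at z = 424 mm; four round legs, each 26 mm in diameter, run from the floor (z = 0) to the underside of the seat, each leg's axis is inset half a diameter from the nearest pair of seat edges (so the leg's bounding box is flush with the corner).

The bookshelf is on top of the table, centred. Two stools sit around the table at the −y, +y sides.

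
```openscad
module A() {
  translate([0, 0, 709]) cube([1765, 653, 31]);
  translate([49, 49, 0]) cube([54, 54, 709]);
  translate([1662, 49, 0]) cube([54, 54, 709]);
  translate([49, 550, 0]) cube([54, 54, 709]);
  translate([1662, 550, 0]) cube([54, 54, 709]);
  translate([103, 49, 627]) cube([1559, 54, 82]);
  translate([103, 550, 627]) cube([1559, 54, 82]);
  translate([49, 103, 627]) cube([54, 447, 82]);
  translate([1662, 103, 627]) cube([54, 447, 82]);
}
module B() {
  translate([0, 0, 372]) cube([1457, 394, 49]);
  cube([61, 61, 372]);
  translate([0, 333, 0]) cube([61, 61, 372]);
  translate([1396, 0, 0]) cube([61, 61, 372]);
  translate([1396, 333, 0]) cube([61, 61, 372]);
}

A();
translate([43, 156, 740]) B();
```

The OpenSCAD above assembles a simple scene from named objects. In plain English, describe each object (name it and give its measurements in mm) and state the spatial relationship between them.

A is a rectangular dining table. The top is 1765×653×31 mm with its upper surface at z = 740 mm. It stands on four 54×54 mm square legs, each inset 49 mm from the nearest pair of top edges, running from the floor to the underside of the top. Four apron rails, 54 mm thick and 82 mm tall, run between adjacent legs with their top edges flush with the underside of the top and their outer faces flush with the legs' outer faces.

B is a long wooden bench with a 1457 mm (x) × 394 mm (y) seat, 49 mm thick, its top surface 421 mm above the floor. Four 61 mm square legs at the seat corners, flush with the edges, run from z = 0 to the seat underside.

The bench is on top of the table.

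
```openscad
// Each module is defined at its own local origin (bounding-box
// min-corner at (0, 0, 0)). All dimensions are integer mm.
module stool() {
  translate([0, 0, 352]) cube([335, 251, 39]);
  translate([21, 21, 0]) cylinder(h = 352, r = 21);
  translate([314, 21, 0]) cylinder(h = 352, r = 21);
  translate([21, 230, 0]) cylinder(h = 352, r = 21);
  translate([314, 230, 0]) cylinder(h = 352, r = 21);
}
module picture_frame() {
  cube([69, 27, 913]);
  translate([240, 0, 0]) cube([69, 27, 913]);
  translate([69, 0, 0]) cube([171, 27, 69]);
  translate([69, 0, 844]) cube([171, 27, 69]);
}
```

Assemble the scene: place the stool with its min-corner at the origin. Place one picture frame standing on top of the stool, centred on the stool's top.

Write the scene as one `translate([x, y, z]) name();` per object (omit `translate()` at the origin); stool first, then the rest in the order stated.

stool();
translate([13, 112, 391]) picture_frame();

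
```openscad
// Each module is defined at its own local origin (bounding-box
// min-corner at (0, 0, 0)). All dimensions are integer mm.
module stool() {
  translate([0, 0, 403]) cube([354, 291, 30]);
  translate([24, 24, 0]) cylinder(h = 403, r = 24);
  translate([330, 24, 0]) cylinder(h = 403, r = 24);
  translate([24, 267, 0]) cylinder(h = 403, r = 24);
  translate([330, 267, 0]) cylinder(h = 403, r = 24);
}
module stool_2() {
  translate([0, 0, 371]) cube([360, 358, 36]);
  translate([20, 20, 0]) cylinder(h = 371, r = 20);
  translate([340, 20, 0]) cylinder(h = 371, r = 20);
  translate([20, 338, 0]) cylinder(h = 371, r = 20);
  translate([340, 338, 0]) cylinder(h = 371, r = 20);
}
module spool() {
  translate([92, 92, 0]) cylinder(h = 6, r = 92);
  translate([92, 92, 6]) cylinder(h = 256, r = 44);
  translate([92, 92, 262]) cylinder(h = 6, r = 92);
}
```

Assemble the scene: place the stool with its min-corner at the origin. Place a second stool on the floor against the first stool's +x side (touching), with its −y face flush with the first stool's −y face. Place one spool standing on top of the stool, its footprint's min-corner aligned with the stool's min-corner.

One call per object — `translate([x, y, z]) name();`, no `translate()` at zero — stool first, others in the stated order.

stool();
translate([354, 0, 0]) stool_2();
translate([0, 0, 433]) spool();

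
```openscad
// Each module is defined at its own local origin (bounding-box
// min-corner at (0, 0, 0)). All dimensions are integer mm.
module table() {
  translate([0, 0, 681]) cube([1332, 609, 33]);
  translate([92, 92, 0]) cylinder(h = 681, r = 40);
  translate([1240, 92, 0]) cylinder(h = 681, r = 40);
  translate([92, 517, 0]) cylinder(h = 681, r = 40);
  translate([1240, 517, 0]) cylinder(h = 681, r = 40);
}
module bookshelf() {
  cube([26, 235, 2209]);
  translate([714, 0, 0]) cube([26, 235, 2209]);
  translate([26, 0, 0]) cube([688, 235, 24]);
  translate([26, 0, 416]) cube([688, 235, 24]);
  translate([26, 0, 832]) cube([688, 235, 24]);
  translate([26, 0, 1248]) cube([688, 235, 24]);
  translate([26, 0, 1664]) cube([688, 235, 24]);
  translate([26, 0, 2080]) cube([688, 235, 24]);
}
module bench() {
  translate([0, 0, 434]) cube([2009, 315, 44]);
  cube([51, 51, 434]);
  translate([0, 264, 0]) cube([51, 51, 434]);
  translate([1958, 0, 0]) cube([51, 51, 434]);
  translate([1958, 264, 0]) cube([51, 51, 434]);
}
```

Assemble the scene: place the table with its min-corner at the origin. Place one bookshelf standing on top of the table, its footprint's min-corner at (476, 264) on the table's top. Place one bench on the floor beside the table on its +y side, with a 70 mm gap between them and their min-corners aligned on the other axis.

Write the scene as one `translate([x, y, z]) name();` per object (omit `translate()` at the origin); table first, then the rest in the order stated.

table();
translate([476, 264, 714]) bookshelf();
translate([0, 679, 0]) bench();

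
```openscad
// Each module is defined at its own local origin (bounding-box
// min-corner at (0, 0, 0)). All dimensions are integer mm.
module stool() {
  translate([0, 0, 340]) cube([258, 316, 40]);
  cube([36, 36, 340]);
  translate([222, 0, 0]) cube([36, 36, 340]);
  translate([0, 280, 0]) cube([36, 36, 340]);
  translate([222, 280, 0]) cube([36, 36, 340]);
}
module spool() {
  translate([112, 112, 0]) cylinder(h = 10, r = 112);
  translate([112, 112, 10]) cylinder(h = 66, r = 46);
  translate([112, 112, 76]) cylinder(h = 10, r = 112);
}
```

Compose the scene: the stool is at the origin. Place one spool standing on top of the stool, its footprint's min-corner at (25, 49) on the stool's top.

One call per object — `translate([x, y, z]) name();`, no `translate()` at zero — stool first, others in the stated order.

stool();
translate([25, 49, 380]) spool();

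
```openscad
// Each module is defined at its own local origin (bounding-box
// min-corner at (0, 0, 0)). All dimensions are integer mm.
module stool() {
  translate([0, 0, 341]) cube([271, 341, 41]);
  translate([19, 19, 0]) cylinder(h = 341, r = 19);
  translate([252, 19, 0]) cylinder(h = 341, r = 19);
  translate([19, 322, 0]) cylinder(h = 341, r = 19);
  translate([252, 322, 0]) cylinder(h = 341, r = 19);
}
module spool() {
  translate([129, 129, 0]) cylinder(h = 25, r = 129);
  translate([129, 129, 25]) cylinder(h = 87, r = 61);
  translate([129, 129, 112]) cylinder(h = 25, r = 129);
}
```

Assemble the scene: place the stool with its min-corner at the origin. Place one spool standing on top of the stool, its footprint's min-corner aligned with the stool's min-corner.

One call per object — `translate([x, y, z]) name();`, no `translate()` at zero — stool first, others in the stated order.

stool();
translate([0, 0, 382]) spool();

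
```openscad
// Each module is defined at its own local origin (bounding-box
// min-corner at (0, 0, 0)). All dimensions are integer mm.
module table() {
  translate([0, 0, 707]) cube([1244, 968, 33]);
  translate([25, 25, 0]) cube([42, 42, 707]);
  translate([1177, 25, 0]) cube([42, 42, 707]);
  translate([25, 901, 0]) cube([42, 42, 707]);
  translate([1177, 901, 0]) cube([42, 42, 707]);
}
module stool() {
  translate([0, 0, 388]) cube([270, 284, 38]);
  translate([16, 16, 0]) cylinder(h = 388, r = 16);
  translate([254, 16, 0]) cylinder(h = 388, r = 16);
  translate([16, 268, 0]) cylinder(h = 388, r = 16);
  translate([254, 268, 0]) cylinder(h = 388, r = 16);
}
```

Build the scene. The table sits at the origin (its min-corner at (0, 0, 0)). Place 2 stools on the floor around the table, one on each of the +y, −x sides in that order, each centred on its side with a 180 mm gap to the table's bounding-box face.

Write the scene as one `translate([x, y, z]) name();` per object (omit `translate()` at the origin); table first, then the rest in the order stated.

table();
translate([487, 1148, 0]) stool();
translate([-450, 342, 0]) stool();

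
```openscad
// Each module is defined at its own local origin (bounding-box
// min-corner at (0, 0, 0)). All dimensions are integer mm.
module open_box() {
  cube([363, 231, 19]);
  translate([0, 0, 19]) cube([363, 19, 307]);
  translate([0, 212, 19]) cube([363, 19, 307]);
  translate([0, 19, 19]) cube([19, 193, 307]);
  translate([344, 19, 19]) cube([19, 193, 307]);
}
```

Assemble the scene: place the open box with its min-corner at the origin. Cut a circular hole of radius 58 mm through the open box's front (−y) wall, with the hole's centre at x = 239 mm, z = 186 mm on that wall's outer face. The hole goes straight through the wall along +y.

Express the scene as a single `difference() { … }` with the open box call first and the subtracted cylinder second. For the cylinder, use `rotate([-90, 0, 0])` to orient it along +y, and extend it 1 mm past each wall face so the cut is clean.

difference() {
  open_box();
  translate([239, -1, 186]) rotate([-90, 0, 0]) cylinder(h = 21, r = 58);
}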